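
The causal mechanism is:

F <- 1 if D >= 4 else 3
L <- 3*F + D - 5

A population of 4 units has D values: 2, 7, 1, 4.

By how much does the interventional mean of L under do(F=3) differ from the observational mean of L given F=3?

The intervention sets F=3 in all 4 units regardless of D. Recomputing L per unit gives 6, 11, 5, 8; average 7.5.
Conditioning on F=3 selects the 2 unit(s) with D ∈ {2, 1}. Their L values: 6, 5. Mean = 5.5.
Difference = 7.5 − 5.5 = 2.

2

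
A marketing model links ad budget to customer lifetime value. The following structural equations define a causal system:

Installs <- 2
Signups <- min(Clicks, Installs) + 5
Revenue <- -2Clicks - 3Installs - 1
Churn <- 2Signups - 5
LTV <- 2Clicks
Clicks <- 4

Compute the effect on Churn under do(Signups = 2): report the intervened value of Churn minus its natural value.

-10

The intervention breaks the incoming arrows to Signups: Signups <- min(Clicks, Installs) + 5 no longer applies, and Signups = 2.
Churn = 2Signups - 5  [with Signups=2]  = -1
Without intervention: Signups = min(Clicks, Installs) + 5  [with Clicks=4, Installs=2]  = 7; Churn = 2Signups - 5  [with Signups=7]  = 9.
Change = -1 − 9 = -10.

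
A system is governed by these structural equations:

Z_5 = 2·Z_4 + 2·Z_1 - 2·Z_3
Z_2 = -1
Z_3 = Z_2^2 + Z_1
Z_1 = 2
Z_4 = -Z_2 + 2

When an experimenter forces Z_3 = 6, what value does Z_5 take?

-2

do(Z_3=6) replaces the equation Z_3 = Z_2^2 + Z_1 with the constant Z_3 = 6.
Z_4 = -Z_2 + 2  [with Z_2=-1]  = 3
Z_5 = 2·Z_4 + 2·Z_1 - 2·Z_3  [with Z_4=3, Z_1=2, Z_3=6]  = -2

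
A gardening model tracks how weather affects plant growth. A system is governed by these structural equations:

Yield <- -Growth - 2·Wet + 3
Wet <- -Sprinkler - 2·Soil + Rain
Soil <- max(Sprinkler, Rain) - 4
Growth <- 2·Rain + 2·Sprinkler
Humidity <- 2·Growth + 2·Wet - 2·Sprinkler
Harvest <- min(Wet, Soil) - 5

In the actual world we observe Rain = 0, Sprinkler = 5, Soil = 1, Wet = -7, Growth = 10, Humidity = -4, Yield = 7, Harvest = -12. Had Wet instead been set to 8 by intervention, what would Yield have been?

-23

The intervention breaks the incoming arrows to Wet: Wet <- -Sprinkler - 2·Soil + Rain no longer applies, and Wet = 8.
Growth = 2·Rain + 2·Sprinkler  [with Rain=0, Sprinkler=5]  = 10
Yield = -Growth - 2·Wet + 3  [with Growth=10, Wet=8]  = -23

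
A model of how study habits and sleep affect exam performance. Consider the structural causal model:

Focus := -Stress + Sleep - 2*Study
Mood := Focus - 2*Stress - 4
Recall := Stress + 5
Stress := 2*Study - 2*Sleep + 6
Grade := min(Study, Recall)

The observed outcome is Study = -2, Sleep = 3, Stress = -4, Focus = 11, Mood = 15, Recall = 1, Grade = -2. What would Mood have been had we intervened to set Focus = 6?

Intervening sets Focus = 6 and removes its equation (Focus := -Stress + Sleep - 2*Study).
Stress = 2*Study - 2*Sleep + 6  [with Study=-2, Sleep=3]  = -4
Mood = Focus - 2*Stress - 4  [with Focus=6, Stress=-4]  = 10

10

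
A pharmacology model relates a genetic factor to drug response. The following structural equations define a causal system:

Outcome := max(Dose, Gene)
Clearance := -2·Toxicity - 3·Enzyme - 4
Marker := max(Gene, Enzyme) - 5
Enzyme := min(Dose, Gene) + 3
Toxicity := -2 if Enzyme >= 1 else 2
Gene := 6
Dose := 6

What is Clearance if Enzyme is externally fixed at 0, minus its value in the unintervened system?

19

The intervention breaks the incoming arrows to Enzyme: Enzyme := min(Dose, Gene) + 3 no longer applies, and Enzyme = 0.
Toxicity = -2 if Enzyme >= 1 else 2  [with Enzyme=0]  = 2
Clearance = -2·Toxicity - 3·Enzyme - 4  [with Toxicity=2, Enzyme=0]  = -8
Without intervention: Enzyme = min(Dose, Gene) + 3  [with Dose=6, Gene=6]  = 9; Toxicity = -2 if Enzyme >= 1 else 2  [with Enzyme=9]  = -2; Clearance = -2·Toxicity - 3·Enzyme - 4  [with Toxicity=-2, Enzyme=9]  = -27.
Change = -8 − (-27) = 19.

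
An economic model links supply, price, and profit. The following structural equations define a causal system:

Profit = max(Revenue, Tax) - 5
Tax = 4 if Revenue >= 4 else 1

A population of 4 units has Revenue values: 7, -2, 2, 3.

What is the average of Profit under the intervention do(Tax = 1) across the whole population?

The intervention sets Tax=1 in all 4 units regardless of Revenue. Recomputing Profit per unit gives 2, -4, -3, -2; average -1.75.

-1.75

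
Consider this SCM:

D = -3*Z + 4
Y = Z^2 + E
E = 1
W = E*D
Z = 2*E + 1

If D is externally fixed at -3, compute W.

-3

Intervening sets D = -3 and removes its equation (D = -3*Z + 4).
W = E*D  [with E=1, D=-3]  = -3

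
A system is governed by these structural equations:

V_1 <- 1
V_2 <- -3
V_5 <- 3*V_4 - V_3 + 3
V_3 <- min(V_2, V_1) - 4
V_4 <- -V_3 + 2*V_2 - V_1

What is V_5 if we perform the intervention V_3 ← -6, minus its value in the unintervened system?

do(V_3=-6) replaces the equation V_3 <- min(V_2, V_1) - 4 with the constant V_3 = -6.
V_4 = -V_3 + 2*V_2 - V_1  [with V_3=-6, V_2=-3, V_1=1]  = -1
V_5 = 3*V_4 - V_3 + 3  [with V_4=-1, V_3=-6]  = 6
Without intervention: V_3 = min(V_2, V_1) - 4  [with V_2=-3, V_1=1]  = -7; V_4 = -V_3 + 2*V_2 - V_1  [with V_3=-7, V_2=-3, V_1=1]  = 0; V_5 = 3*V_4 - V_3 + 3  [with V_4=0, V_3=-7]  = 10.
Change = 6 − 10 = -4.

-4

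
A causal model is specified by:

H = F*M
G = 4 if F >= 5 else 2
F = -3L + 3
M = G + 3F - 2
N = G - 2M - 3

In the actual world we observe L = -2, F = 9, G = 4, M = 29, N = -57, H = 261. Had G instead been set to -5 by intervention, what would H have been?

180

The intervention breaks the incoming arrows to G: G = 4 if F >= 5 else 2 no longer applies, and G = -5.
F = -3L + 3  [with L=-2]  = 9
M = G + 3F - 2  [with G=-5, F=9]  = 20
H = F*M  [with F=9, M=20]  = 180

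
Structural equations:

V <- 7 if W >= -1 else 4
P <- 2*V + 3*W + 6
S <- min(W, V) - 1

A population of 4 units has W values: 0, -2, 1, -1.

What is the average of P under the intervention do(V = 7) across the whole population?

The intervention sets V=7 in all 4 units regardless of W. Recomputing P per unit gives 20, 14, 23, 17; average 18.5.

18.5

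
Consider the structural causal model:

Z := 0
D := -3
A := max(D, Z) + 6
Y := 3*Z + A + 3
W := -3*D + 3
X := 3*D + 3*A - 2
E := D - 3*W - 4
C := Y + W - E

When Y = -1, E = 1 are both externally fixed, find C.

10

Setting Y = -1, E = 1 by intervention discards those variables' equations.
W = -3*D + 3  [with D=-3]  = 12
C = Y + W - E  [with Y=-1, W=12, E=1]  = 10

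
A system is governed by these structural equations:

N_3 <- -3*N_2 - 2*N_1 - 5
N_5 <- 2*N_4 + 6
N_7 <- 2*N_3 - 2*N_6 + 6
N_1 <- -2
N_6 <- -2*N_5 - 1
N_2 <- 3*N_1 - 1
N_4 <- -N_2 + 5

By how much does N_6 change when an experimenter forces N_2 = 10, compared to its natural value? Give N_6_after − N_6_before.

Under do(N_2=10), the mechanism N_2 <- 3*N_1 - 1 is discarded; N_2 is fixed at 10.
N_4 = -N_2 + 5  [with N_2=10]  = -5
N_5 = 2*N_4 + 6  [with N_4=-5]  = -4
N_6 = -2*N_5 - 1  [with N_5=-4]  = 7
Without intervention: N_2 = 3*N_1 - 1  [with N_1=-2]  = -7; N_4 = -N_2 + 5  [with N_2=-7]  = 12; N_5 = 2*N_4 + 6  [with N_4=12]  = 30; N_6 = -2*N_5 - 1  [with N_5=30]  = -61.
Change = 7 − (-61) = 68.

68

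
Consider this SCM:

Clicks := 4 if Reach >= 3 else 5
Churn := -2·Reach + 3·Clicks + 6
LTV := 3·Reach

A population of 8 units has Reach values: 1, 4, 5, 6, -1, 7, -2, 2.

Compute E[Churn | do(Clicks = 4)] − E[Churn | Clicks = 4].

The intervention sets Clicks=4 in all 8 units regardless of Reach. Recomputing Churn per unit gives 16, 10, 8, 6, 20, 4, 22, 14; average 12.5.
E[Churn|Clicks=4] averages over only the 4 units with Clicks=4 (Reach = 4, 5, 6, 7): Churn = 10, 8, 6, 4, mean 7.
Difference = 12.5 − 7 = 5.5.

5.5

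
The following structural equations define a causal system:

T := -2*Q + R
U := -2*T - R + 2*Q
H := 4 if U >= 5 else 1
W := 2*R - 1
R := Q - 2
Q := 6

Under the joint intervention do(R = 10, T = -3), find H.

4

Under do(R = 10, T = -3), each intervened variable's structural equation is replaced by its fixed value.
U = -2*T - R + 2*Q  [with T=-3, R=10, Q=6]  = 8
H = 4 if U >= 5 else 1  [with U=8]  = 4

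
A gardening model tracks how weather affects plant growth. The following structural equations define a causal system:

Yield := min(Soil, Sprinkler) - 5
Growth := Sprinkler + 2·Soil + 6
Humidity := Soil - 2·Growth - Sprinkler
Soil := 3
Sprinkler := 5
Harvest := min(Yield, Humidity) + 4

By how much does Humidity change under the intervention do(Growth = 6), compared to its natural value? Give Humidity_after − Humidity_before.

The intervention breaks the incoming arrows to Growth: Growth := Sprinkler + 2·Soil + 6 no longer applies, and Growth = 6.
Humidity = Soil - 2·Growth - Sprinkler  [with Soil=3, Growth=6, Sprinkler=5]  = -14
Without intervention: Growth = Sprinkler + 2·Soil + 6  [with Sprinkler=5, Soil=3]  = 17; Humidity = Soil - 2·Growth - Sprinkler  [with Soil=3, Growth=17, Sprinkler=5]  = -36.
Change = -14 − (-36) = 22.

22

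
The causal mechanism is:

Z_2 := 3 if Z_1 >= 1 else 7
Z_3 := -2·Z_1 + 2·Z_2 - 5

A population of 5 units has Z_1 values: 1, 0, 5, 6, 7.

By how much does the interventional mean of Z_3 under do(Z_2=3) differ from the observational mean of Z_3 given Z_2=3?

1.9

Every unit gets Z_2=3 under the intervention. Z_3 values become -1, 1, -9, -11, -13; E[Z_3|do(Z_2=3)] = -6.6.
Observing Z_2=3 restricts to units where Z_2's equation naturally yields 3: Z_1 ∈ {1, 5, 6, 7}. In that subpopulation Z_3 = -1, -9, -11, -13, mean -8.5.
Difference = -6.6 − (-8.5) = 1.9.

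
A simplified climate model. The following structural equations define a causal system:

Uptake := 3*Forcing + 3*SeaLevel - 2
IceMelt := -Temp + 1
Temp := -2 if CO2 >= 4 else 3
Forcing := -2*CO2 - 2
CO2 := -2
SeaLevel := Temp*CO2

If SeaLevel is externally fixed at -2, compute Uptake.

-2

The intervention breaks the incoming arrows to SeaLevel: SeaLevel := Temp*CO2 no longer applies, and SeaLevel = -2.
Forcing = -2*CO2 - 2  [with CO2=-2]  = 2
Uptake = 3*Forcing + 3*SeaLevel - 2  [with Forcing=2, SeaLevel=-2]  = -2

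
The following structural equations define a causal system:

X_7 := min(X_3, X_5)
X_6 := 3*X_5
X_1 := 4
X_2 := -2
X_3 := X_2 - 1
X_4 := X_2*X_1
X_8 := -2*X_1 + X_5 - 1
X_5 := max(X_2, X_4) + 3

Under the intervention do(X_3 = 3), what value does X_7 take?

The intervention breaks the incoming arrows to X_3: X_3 := X_2 - 1 no longer applies, and X_3 = 3.
X_4 = X_2*X_1  [with X_2=-2, X_1=4]  = -8
X_5 = max(X_2, X_4) + 3  [with X_2=-2, X_4=-8]  = 1
X_7 = min(X_3, X_5)  [with X_3=3, X_5=1]  = 1

1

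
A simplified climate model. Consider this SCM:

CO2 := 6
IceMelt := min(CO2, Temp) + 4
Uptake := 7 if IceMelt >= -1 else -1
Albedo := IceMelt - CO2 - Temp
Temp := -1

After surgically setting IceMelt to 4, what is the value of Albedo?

-1

The intervention breaks the incoming arrows to IceMelt: IceMelt := min(CO2, Temp) + 4 no longer applies, and IceMelt = 4.
Albedo = IceMelt - CO2 - Temp  [with IceMelt=4, CO2=6, Temp=-1]  = -1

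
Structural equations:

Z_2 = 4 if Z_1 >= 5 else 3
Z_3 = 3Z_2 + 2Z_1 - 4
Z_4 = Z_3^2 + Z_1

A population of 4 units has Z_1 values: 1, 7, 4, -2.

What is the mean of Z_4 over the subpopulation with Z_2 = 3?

74

Observing Z_2=3 restricts to units where Z_2's equation naturally yields 3: Z_1 ∈ {1, 4, -2}. In that subpopulation Z_4 = 50, 173, -1, mean 74.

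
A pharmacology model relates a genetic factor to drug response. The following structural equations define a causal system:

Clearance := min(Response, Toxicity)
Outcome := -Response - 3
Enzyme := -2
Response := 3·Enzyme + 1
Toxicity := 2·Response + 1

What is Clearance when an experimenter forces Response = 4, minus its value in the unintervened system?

Under do(Response=4), the mechanism Response := 3·Enzyme + 1 is discarded; Response is fixed at 4.
Toxicity = 2·Response + 1  [with Response=4]  = 9
Clearance = min(Response, Toxicity)  [with Response=4, Toxicity=9]  = 4
Without intervention: Response = 3·Enzyme + 1  [with Enzyme=-2]  = -5; Toxicity = 2·Response + 1  [with Response=-5]  = -9; Clearance = min(Response, Toxicity)  [with Response=-5, Toxicity=-9]  = -9.
Change = 4 − (-9) = 13.

13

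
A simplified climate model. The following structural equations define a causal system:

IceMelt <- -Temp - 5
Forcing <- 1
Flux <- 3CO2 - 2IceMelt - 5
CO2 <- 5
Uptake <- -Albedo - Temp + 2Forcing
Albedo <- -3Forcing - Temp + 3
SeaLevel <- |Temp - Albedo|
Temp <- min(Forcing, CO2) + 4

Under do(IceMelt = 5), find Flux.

The intervention breaks the incoming arrows to IceMelt: IceMelt <- -Temp - 5 no longer applies, and IceMelt = 5.
Flux = 3CO2 - 2IceMelt - 5  [with CO2=5, IceMelt=5]  = 0

0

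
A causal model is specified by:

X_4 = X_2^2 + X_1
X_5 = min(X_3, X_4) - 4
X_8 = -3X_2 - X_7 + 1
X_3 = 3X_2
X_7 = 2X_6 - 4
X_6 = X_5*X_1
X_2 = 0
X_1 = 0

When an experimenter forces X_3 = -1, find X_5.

do(X_3=-1) replaces the equation X_3 = 3X_2 with the constant X_3 = -1.
X_4 = X_2^2 + X_1  [with X_2=0, X_1=0]  = 0
X_5 = min(X_3, X_4) - 4  [with X_3=-1, X_4=0]  = -5

-5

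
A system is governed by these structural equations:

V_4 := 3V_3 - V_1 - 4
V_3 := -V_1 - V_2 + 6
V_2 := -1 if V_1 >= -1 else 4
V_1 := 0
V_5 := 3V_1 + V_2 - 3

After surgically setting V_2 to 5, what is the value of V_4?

-1

Under do(V_2=5), the mechanism V_2 := -1 if V_1 >= -1 else 4 is discarded; V_2 is fixed at 5.
V_3 = -V_1 - V_2 + 6  [with V_1=0, V_2=5]  = 1
V_4 = 3V_3 - V_1 - 4  [with V_3=1, V_1=0]  = -1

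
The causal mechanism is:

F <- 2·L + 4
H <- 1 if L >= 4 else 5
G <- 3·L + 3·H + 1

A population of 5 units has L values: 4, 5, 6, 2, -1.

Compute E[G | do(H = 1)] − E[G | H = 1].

do(H=1) breaks H's dependence on L. With H=1 fixed, G across the units is 16, 19, 22, 10, 1, mean 13.6.
Observing H=1 restricts to units where H's equation naturally yields 1: L ∈ {4, 5, 6}. In that subpopulation G = 16, 19, 22, mean 19.
Difference = 13.6 − 19 = -5.4.

-5.4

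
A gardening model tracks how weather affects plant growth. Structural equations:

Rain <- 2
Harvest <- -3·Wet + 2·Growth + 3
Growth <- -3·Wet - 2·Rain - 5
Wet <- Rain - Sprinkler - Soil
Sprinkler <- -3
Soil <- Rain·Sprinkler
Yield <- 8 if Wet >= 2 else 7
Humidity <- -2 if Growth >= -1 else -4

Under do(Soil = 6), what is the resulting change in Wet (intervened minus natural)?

The intervention breaks the incoming arrows to Soil: Soil <- Rain·Sprinkler no longer applies, and Soil = 6.
Wet = Rain - Sprinkler - Soil  [with Rain=2, Sprinkler=-3, Soil=6]  = -1
Without intervention: Soil = Rain·Sprinkler  [with Rain=2, Sprinkler=-3]  = -6; Wet = Rain - Sprinkler - Soil  [with Rain=2, Sprinkler=-3, Soil=-6]  = 11.
Change = -1 − 11 = -12.

-12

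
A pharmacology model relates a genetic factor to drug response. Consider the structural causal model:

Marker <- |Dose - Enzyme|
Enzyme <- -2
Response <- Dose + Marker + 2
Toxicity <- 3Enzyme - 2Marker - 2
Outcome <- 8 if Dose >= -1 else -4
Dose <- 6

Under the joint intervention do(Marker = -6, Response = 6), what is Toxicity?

4

Setting Marker = -6, Response = 6 by intervention discards those variables' equations.
Toxicity = 3Enzyme - 2Marker - 2  [with Enzyme=-2, Marker=-6]  = 4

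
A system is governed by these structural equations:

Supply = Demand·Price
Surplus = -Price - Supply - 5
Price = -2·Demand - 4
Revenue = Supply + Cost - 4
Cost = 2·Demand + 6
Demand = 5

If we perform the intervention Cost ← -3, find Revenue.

Intervening sets Cost = -3 and removes its equation (Cost = 2·Demand + 6).
Price = -2·Demand - 4  [with Demand=5]  = -14
Supply = Demand·Price  [with Demand=5, Price=-14]  = -70
Revenue = Supply + Cost - 4  [with Supply=-70, Cost=-3]  = -77

-77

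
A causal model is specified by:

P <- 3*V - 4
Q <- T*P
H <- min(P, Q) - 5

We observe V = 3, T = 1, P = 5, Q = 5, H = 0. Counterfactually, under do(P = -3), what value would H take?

do(P=-3) replaces the equation P <- 3*V - 4 with the constant P = -3.
Q = T*P  [with T=1, P=-3]  = -3
H = min(P, Q) - 5  [with P=-3, Q=-3]  = -8

-8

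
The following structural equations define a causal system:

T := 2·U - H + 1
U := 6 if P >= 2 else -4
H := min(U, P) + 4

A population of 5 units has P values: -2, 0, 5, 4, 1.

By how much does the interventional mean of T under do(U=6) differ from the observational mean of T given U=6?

do(U=6) breaks U's dependence on P. With U=6 fixed, T across the units is 11, 9, 4, 5, 8, mean 7.4.
E[T|U=6] averages over only the 2 units with U=6 (P = 5, 4): T = 4, 5, mean 4.5.
Difference = 7.4 − 4.5 = 2.9.

2.9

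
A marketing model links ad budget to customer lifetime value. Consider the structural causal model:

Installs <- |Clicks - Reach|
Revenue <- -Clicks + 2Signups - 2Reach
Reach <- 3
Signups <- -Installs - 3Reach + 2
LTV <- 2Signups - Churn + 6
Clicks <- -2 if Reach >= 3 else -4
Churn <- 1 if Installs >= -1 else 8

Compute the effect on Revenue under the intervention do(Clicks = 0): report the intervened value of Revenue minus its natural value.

Under do(Clicks=0), the mechanism Clicks <- -2 if Reach >= 3 else -4 is discarded; Clicks is fixed at 0.
Installs = |Clicks - Reach|  [with Clicks=0, Reach=3]  = 3
Signups = -Installs - 3Reach + 2  [with Installs=3, Reach=3]  = -10
Revenue = -Clicks + 2Signups - 2Reach  [with Clicks=0, Signups=-10, Reach=3]  = -26
Without intervention: Clicks = -2 if Reach >= 3 else -4  [with Reach=3]  = -2; Installs = |Clicks - Reach|  [with Clicks=-2, Reach=3]  = 5; Signups = -Installs - 3Reach + 2  [with Installs=5, Reach=3]  = -12; Revenue = -Clicks + 2Signups - 2Reach  [with Clicks=-2, Signups=-12, Reach=3]  = -28.
Change = -26 − (-28) = 2.

2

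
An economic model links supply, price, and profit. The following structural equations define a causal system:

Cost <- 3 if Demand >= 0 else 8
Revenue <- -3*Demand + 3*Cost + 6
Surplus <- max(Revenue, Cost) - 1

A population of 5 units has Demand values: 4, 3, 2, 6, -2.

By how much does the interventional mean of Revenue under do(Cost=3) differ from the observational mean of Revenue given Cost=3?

Under do(Cost=3), Cost's equation is replaced by Cost=3 for every unit. Per-unit Revenue: 3, 6, 9, -3, 21. Mean = 7.2.
E[Revenue|Cost=3] averages over only the 4 units with Cost=3 (Demand = 4, 3, 2, 6): Revenue = 3, 6, 9, -3, mean 3.75.
Difference = 7.2 − 3.75 = 3.45.

3.45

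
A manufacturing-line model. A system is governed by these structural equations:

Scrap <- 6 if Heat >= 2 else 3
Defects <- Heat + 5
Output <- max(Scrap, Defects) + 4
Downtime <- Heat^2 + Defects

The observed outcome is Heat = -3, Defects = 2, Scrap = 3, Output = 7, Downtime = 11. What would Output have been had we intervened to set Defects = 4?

Under do(Defects=4), the mechanism Defects <- Heat + 5 is discarded; Defects is fixed at 4.
Scrap = 6 if Heat >= 2 else 3  [with Heat=-3]  = 3
Output = max(Scrap, Defects) + 4  [with Scrap=3, Defects=4]  = 8

8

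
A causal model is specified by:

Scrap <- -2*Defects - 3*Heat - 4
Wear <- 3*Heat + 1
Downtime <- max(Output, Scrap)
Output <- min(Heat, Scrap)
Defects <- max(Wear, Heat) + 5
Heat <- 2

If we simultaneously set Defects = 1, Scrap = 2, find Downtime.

2

Setting Defects = 1, Scrap = 2 by intervention discards those variables' equations.
Output = min(Heat, Scrap)  [with Heat=2, Scrap=2]  = 2
Downtime = max(Output, Scrap)  [with Output=2, Scrap=2]  = 2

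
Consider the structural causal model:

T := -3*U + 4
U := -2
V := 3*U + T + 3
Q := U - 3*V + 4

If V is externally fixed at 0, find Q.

2

The intervention breaks the incoming arrows to V: V := 3*U + T + 3 no longer applies, and V = 0.
Q = U - 3*V + 4  [with U=-2, V=0]  = 2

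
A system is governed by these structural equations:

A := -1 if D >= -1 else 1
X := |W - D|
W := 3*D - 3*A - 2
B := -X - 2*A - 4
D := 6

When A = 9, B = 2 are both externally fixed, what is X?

The joint intervention fixes A = 9, B = 2, removing each variable's own equation.
W = 3*D - 3*A - 2  [with D=6, A=9]  = -11
X = |W - D|  [with W=-11, D=6]  = 17

17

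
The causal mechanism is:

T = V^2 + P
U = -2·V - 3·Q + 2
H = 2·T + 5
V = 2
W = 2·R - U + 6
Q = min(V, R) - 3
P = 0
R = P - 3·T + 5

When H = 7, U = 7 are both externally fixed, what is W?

Setting H = 7, U = 7 by intervention discards those variables' equations.
T = V^2 + P  [with V=2, P=0]  = 4
R = P - 3·T + 5  [with P=0, T=4]  = -7
W = 2·R - U + 6  [with R=-7, U=7]  = -15

-15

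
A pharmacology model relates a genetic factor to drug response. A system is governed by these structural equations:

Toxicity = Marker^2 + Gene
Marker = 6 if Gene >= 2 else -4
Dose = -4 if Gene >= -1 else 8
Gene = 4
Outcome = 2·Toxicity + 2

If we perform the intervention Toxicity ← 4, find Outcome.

10

Intervening sets Toxicity = 4 and removes its equation (Toxicity = Marker^2 + Gene).
Outcome = 2·Toxicity + 2  [with Toxicity=4]  = 10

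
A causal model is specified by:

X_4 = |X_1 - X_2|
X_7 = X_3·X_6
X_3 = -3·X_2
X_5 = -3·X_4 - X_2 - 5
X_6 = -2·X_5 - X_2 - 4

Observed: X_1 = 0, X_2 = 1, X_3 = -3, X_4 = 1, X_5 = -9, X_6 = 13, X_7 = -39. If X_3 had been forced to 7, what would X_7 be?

91

The intervention breaks the incoming arrows to X_3: X_3 = -3·X_2 no longer applies, and X_3 = 7.
X_4 = |X_1 - X_2|  [with X_1=0, X_2=1]  = 1
X_5 = -3·X_4 - X_2 - 5  [with X_4=1, X_2=1]  = -9
X_6 = -2·X_5 - X_2 - 4  [with X_5=-9, X_2=1]  = 13
X_7 = X_3·X_6  [with X_3=7, X_6=13]  = 91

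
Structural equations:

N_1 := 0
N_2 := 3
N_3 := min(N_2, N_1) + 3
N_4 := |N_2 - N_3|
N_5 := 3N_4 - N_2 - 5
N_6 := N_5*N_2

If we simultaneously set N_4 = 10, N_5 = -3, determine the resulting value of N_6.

-9

The joint intervention fixes N_4 = 10, N_5 = -3, removing each variable's own equation.
N_6 = N_5*N_2  [with N_5=-3, N_2=3]  = -9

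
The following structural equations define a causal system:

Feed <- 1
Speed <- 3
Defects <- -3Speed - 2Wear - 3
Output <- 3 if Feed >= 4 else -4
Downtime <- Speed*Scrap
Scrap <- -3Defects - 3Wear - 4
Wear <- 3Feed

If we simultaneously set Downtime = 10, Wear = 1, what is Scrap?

35

Under do(Downtime = 10, Wear = 1), each intervened variable's structural equation is replaced by its fixed value.
Defects = -3Speed - 2Wear - 3  [with Speed=3, Wear=1]  = -14
Scrap = -3Defects - 3Wear - 4  [with Defects=-14, Wear=1]  = 35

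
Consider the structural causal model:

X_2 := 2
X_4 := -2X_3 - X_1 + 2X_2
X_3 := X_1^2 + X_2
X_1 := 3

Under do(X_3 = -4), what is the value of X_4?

The intervention breaks the incoming arrows to X_3: X_3 := X_1^2 + X_2 no longer applies, and X_3 = -4.
X_4 = -2X_3 - X_1 + 2X_2  [with X_3=-4, X_1=3, X_2=2]  = 9

9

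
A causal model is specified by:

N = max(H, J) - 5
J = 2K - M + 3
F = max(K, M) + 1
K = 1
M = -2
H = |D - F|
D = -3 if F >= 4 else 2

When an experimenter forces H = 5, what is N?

Intervening sets H = 5 and removes its equation (H = |D - F|).
J = 2K - M + 3  [with K=1, M=-2]  = 7
N = max(H, J) - 5  [with H=5, J=7]  = 2

2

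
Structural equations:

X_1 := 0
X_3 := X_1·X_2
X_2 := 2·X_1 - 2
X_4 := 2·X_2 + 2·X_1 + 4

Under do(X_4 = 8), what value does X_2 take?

-2

The intervention breaks the incoming arrows to X_4: X_4 := 2·X_2 + 2·X_1 + 4 no longer applies, and X_4 = 8.
Since X_2 is not a descendant of the intervened variable, it is unaffected.
X_2 = 2·X_1 - 2  [with X_1=0]  = -2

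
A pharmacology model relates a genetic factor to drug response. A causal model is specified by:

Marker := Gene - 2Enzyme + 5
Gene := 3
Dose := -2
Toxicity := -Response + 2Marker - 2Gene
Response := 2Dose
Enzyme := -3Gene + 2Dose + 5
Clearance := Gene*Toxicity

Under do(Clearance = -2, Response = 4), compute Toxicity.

38

Setting Clearance = -2, Response = 4 by intervention discards those variables' equations.
Enzyme = -3Gene + 2Dose + 5  [with Gene=3, Dose=-2]  = -8
Marker = Gene - 2Enzyme + 5  [with Gene=3, Enzyme=-8]  = 24
Toxicity = -Response + 2Marker - 2Gene  [with Response=4, Marker=24, Gene=3]  = 38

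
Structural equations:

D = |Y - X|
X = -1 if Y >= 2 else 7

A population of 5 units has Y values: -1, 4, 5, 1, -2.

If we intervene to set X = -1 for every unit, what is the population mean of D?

do(X=-1) breaks X's dependence on Y. With X=-1 fixed, D across the units is 0, 5, 6, 2, 1, mean 2.8.

2.8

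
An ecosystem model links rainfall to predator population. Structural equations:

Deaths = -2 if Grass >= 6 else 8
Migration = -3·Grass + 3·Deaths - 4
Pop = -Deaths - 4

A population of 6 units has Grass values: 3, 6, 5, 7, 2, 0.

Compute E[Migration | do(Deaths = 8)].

8.5

The intervention sets Deaths=8 in all 6 units regardless of Grass. Recomputing Migration per unit gives 11, 2, 5, -1, 14, 20; average 8.5.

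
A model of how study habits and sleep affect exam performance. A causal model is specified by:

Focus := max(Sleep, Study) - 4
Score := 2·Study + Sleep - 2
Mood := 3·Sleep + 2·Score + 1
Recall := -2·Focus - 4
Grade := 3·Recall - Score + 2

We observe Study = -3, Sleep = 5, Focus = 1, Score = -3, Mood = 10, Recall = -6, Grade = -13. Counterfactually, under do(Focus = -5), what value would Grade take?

23

The intervention breaks the incoming arrows to Focus: Focus := max(Sleep, Study) - 4 no longer applies, and Focus = -5.
Score = 2·Study + Sleep - 2  [with Study=-3, Sleep=5]  = -3
Recall = -2·Focus - 4  [with Focus=-5]  = 6
Grade = 3·Recall - Score + 2  [with Recall=6, Score=-3]  = 23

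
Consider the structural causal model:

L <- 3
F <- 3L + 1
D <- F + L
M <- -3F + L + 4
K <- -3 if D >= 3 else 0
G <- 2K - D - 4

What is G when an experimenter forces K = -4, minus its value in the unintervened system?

-2

The intervention breaks the incoming arrows to K: K <- -3 if D >= 3 else 0 no longer applies, and K = -4.
F = 3L + 1  [with L=3]  = 10
D = F + L  [with F=10, L=3]  = 13
G = 2K - D - 4  [with K=-4, D=13]  = -25
Without intervention: F = 3L + 1  [with L=3]  = 10; D = F + L  [with F=10, L=3]  = 13; K = -3 if D >= 3 else 0  [with D=13]  = -3; G = 2K - D - 4  [with K=-3, D=13]  = -23.
Change = -25 − (-23) = -2.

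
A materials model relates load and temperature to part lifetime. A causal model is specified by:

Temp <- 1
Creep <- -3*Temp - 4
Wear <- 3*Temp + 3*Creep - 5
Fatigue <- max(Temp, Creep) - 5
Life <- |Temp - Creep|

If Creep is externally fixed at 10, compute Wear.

The intervention breaks the incoming arrows to Creep: Creep <- -3*Temp - 4 no longer applies, and Creep = 10.
Wear = 3*Temp + 3*Creep - 5  [with Temp=1, Creep=10]  = 28

28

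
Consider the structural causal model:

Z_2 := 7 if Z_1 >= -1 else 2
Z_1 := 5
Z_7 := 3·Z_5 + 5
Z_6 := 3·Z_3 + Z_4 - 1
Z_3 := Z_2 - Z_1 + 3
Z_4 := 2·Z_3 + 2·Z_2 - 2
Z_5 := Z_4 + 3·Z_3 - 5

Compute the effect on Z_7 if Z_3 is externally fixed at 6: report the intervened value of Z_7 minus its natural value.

The intervention breaks the incoming arrows to Z_3: Z_3 := Z_2 - Z_1 + 3 no longer applies, and Z_3 = 6.
Z_2 = 7 if Z_1 >= -1 else 2  [with Z_1=5]  = 7
Z_4 = 2·Z_3 + 2·Z_2 - 2  [with Z_3=6, Z_2=7]  = 24
Z_5 = Z_4 + 3·Z_3 - 5  [with Z_4=24, Z_3=6]  = 37
Z_7 = 3·Z_5 + 5  [with Z_5=37]  = 116
Without intervention: Z_2 = 7 if Z_1 >= -1 else 2  [with Z_1=5]  = 7; Z_3 = Z_2 - Z_1 + 3  [with Z_2=7, Z_1=5]  = 5; Z_4 = 2·Z_3 + 2·Z_2 - 2  [with Z_3=5, Z_2=7]  = 22; Z_5 = Z_4 + 3·Z_3 - 5  [with Z_4=22, Z_3=5]  = 32; Z_7 = 3·Z_5 + 5  [with Z_5=32]  = 101.
Change = 116 − 101 = 15.

15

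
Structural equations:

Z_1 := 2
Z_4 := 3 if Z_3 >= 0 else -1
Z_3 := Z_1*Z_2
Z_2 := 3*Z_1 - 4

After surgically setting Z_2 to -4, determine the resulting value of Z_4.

Under do(Z_2=-4), the mechanism Z_2 := 3*Z_1 - 4 is discarded; Z_2 is fixed at -4.
Z_3 = Z_1*Z_2  [with Z_1=2, Z_2=-4]  = -8
Z_4 = 3 if Z_3 >= 0 else -1  [with Z_3=-8]  = -1

-1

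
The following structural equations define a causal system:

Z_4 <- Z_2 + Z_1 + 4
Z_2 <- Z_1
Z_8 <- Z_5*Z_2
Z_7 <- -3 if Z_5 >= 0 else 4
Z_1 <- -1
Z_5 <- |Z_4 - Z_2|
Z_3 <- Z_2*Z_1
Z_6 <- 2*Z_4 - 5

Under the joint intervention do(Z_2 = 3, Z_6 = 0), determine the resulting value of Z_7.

-3

Setting Z_2 = 3, Z_6 = 0 by intervention discards those variables' equations.
Z_4 = Z_2 + Z_1 + 4  [with Z_2=3, Z_1=-1]  = 6
Z_5 = |Z_4 - Z_2|  [with Z_4=6, Z_2=3]  = 3
Z_7 = -3 if Z_5 >= 0 else 4  [with Z_5=3]  = -3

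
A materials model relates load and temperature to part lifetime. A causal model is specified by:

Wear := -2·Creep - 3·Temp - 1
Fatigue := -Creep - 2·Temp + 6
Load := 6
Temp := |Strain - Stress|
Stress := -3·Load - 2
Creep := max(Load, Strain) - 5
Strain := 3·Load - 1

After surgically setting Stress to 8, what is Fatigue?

-24

Under do(Stress=8), the mechanism Stress := -3·Load - 2 is discarded; Stress is fixed at 8.
Strain = 3·Load - 1  [with Load=6]  = 17
Temp = |Strain - Stress|  [with Strain=17, Stress=8]  = 9
Creep = max(Load, Strain) - 5  [with Load=6, Strain=17]  = 12
Fatigue = -Creep - 2·Temp + 6  [with Creep=12, Temp=9]  = -24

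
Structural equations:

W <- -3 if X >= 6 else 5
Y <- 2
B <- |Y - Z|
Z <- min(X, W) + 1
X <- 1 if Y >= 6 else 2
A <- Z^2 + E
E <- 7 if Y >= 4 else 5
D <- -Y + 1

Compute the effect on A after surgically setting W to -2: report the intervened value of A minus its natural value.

The intervention breaks the incoming arrows to W: W <- -3 if X >= 6 else 5 no longer applies, and W = -2.
X = 1 if Y >= 6 else 2  [with Y=2]  = 2
E = 7 if Y >= 4 else 5  [with Y=2]  = 5
Z = min(X, W) + 1  [with X=2, W=-2]  = -1
A = Z^2 + E  [with Z=-1, E=5]  = 6
Without intervention: X = 1 if Y >= 6 else 2  [with Y=2]  = 2; W = -3 if X >= 6 else 5  [with X=2]  = 5; E = 7 if Y >= 4 else 5  [with Y=2]  = 5; Z = min(X, W) + 1  [with X=2, W=5]  = 3; A = Z^2 + E  [with Z=3, E=5]  = 14.
Change = 6 − 14 = -8.

-8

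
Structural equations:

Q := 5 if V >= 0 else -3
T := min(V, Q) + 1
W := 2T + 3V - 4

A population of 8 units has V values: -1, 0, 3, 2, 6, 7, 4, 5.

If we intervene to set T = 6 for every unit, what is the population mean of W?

17.75

Under do(T=6), T's equation is replaced by T=6 for every unit. Per-unit W: 5, 8, 17, 14, 26, 29, 20, 23. Mean = 17.75.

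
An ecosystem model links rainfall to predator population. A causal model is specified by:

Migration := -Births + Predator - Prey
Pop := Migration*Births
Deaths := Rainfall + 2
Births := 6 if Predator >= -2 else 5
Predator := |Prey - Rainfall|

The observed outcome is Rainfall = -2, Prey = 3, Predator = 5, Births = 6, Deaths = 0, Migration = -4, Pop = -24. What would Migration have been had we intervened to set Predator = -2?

The intervention breaks the incoming arrows to Predator: Predator := |Prey - Rainfall| no longer applies, and Predator = -2.
Births = 6 if Predator >= -2 else 5  [with Predator=-2]  = 6
Migration = -Births + Predator - Prey  [with Births=6, Predator=-2, Prey=3]  = -11

-11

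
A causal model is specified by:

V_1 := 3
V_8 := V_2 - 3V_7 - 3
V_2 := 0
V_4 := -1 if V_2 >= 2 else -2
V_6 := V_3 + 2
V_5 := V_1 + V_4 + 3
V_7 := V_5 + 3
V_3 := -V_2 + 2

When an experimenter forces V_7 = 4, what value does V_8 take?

-15

do(V_7=4) replaces the equation V_7 := V_5 + 3 with the constant V_7 = 4.
V_8 = V_2 - 3V_7 - 3  [with V_2=0, V_7=4]  = -15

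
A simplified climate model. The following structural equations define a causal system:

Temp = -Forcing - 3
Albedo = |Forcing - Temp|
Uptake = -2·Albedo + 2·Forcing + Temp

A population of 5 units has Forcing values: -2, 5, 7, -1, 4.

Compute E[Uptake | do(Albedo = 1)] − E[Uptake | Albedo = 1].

Under do(Albedo=1), Albedo's equation is replaced by Albedo=1 for every unit. Per-unit Uptake: -7, 0, 2, -6, -1. Mean = -2.4.
Conditioning on Albedo=1 selects the 2 unit(s) with Forcing ∈ {-2, -1}. Their Uptake values: -7, -6. Mean = -6.5.
Difference = -2.4 − (-6.5) = 4.1.

4.1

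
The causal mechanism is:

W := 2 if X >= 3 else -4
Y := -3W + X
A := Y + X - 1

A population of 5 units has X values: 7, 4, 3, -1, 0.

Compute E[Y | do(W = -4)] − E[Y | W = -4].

3.1

The intervention sets W=-4 in all 5 units regardless of X. Recomputing Y per unit gives 19, 16, 15, 11, 12; average 14.6.
Conditioning on W=-4 selects the 2 unit(s) with X ∈ {-1, 0}. Their Y values: 11, 12. Mean = 11.5.
Difference = 14.6 − 11.5 = 3.1.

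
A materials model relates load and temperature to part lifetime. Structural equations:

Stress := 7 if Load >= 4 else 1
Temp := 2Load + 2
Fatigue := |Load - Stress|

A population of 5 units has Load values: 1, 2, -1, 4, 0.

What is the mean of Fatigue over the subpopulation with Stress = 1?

1

Conditioning on Stress=1 selects the 4 unit(s) with Load ∈ {1, 2, -1, 0}. Their Fatigue values: 0, 1, 2, 1. Mean = 1.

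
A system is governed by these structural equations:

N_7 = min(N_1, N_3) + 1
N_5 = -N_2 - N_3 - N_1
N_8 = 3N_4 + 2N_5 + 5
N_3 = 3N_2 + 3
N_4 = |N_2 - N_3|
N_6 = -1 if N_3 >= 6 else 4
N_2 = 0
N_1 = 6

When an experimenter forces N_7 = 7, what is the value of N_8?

do(N_7=7) replaces the equation N_7 = min(N_1, N_3) + 1 with the constant N_7 = 7.
N_8 is not downstream of the intervention, so its value is determined by the original equations.
N_3 = 3N_2 + 3  [with N_2=0]  = 3
N_4 = |N_2 - N_3|  [with N_2=0, N_3=3]  = 3
N_5 = -N_2 - N_3 - N_1  [with N_2=0, N_3=3, N_1=6]  = -9
N_8 = 3N_4 + 2N_5 + 5  [with N_4=3, N_5=-9]  = -4

-4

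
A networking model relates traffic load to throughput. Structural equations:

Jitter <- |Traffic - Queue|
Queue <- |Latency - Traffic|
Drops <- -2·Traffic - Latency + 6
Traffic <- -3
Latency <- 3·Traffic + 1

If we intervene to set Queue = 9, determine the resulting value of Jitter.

12

do(Queue=9) replaces the equation Queue <- |Latency - Traffic| with the constant Queue = 9.
Jitter = |Traffic - Queue|  [with Traffic=-3, Queue=9]  = 12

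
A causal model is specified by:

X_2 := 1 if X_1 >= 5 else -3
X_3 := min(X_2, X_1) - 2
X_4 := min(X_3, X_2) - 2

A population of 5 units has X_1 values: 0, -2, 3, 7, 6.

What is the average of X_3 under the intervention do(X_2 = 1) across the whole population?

Under do(X_2=1), X_2's equation is replaced by X_2=1 for every unit. Per-unit X_3: -2, -4, -1, -1, -1. Mean = -1.8.

-1.8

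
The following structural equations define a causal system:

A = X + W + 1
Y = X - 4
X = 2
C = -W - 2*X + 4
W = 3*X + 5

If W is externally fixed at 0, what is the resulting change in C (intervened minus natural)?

The intervention breaks the incoming arrows to W: W = 3*X + 5 no longer applies, and W = 0.
C = -W - 2*X + 4  [with W=0, X=2]  = 0
Without intervention: W = 3*X + 5  [with X=2]  = 11; C = -W - 2*X + 4  [with W=11, X=2]  = -11.
Change = 0 − (-11) = 11.

11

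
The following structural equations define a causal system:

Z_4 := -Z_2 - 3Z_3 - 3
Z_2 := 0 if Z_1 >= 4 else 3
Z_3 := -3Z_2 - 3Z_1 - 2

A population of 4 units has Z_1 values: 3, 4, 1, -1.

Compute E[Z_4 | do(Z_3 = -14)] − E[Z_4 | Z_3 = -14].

do(Z_3=-14) breaks Z_3's dependence on Z_1. With Z_3=-14 fixed, Z_4 across the units is 36, 39, 36, 36, mean 36.75.
E[Z_4|Z_3=-14] averages over only the 2 units with Z_3=-14 (Z_1 = 4, 1): Z_4 = 39, 36, mean 37.5.
Difference = 36.75 − 37.5 = -0.75.

-0.75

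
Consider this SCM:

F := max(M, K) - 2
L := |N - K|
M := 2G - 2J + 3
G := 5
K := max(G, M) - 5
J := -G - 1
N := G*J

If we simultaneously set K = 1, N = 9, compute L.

Setting K = 1, N = 9 by intervention discards those variables' equations.
L = |N - K|  [with N=9, K=1]  = 8

8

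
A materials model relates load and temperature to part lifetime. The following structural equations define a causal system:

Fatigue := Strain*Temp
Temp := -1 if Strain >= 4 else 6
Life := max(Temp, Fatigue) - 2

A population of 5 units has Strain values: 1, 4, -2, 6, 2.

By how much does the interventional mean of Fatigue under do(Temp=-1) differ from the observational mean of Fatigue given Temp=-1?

do(Temp=-1) breaks Temp's dependence on Strain. With Temp=-1 fixed, Fatigue across the units is -1, -4, 2, -6, -2, mean -2.2.
E[Fatigue|Temp=-1] averages over only the 2 units with Temp=-1 (Strain = 4, 6): Fatigue = -4, -6, mean -5.
Difference = -2.2 − (-5) = 2.8.

2.8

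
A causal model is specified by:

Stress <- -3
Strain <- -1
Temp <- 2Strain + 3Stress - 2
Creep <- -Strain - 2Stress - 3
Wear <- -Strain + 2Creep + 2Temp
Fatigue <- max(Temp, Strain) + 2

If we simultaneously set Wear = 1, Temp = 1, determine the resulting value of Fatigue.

The joint intervention fixes Wear = 1, Temp = 1, removing each variable's own equation.
Fatigue = max(Temp, Strain) + 2  [with Temp=1, Strain=-1]  = 3

3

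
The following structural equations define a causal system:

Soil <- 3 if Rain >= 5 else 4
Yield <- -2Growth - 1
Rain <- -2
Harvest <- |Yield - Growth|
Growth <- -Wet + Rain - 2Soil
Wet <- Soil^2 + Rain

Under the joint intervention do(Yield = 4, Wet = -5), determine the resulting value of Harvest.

The joint intervention fixes Yield = 4, Wet = -5, removing each variable's own equation.
Soil = 3 if Rain >= 5 else 4  [with Rain=-2]  = 4
Growth = -Wet + Rain - 2Soil  [with Wet=-5, Rain=-2, Soil=4]  = -5
Harvest = |Yield - Growth|  [with Yield=4, Growth=-5]  = 9

9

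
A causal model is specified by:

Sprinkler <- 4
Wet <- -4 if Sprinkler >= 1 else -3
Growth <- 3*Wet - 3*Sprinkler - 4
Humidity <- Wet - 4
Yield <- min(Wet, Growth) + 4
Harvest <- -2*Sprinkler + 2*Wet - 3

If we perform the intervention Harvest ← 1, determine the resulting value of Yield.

-24

do(Harvest=1) replaces the equation Harvest <- -2*Sprinkler + 2*Wet - 3 with the constant Harvest = 1.
Since Yield is not a descendant of the intervened variable, it is unaffected.
Wet = -4 if Sprinkler >= 1 else -3  [with Sprinkler=4]  = -4
Growth = 3*Wet - 3*Sprinkler - 4  [with Wet=-4, Sprinkler=4]  = -28
Yield = min(Wet, Growth) + 4  [with Wet=-4, Growth=-28]  = -24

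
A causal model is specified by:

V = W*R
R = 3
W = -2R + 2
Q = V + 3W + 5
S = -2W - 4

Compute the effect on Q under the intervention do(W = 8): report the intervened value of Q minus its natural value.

72

do(W=8) replaces the equation W = -2R + 2 with the constant W = 8.
V = W*R  [with W=8, R=3]  = 24
Q = V + 3W + 5  [with V=24, W=8]  = 53
Without intervention: W = -2R + 2  [with R=3]  = -4; V = W*R  [with W=-4, R=3]  = -12; Q = V + 3W + 5  [with V=-12, W=-4]  = -19.
Change = 53 − (-19) = 72.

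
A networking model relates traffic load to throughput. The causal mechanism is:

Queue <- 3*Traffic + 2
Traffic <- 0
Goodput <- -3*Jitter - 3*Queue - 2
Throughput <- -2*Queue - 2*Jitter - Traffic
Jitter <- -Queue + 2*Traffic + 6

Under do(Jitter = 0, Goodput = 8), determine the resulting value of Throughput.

-4

The joint intervention fixes Jitter = 0, Goodput = 8, removing each variable's own equation.
Queue = 3*Traffic + 2  [with Traffic=0]  = 2
Throughput = -2*Queue - 2*Jitter - Traffic  [with Queue=2, Jitter=0, Traffic=0]  = -4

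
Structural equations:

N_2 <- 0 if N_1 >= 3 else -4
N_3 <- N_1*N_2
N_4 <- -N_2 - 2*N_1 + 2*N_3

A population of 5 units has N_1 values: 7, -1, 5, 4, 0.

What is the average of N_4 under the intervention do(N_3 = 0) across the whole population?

-4.4

The intervention sets N_3=0 in all 5 units regardless of N_1. Recomputing N_4 per unit gives -14, 6, -10, -8, 4; average -4.4.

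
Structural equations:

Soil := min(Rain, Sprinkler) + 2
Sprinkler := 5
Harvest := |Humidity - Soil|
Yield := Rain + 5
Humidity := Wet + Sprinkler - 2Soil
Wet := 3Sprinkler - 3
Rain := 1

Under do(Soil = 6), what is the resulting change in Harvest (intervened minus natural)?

The intervention breaks the incoming arrows to Soil: Soil := min(Rain, Sprinkler) + 2 no longer applies, and Soil = 6.
Wet = 3Sprinkler - 3  [with Sprinkler=5]  = 12
Humidity = Wet + Sprinkler - 2Soil  [with Wet=12, Sprinkler=5, Soil=6]  = 5
Harvest = |Humidity - Soil|  [with Humidity=5, Soil=6]  = 1
Without intervention: Soil = min(Rain, Sprinkler) + 2  [with Rain=1, Sprinkler=5]  = 3; Wet = 3Sprinkler - 3  [with Sprinkler=5]  = 12; Humidity = Wet + Sprinkler - 2Soil  [with Wet=12, Sprinkler=5, Soil=3]  = 11; Harvest = |Humidity - Soil|  [with Humidity=11, Soil=3]  = 8.
Change = 1 − 8 = -7.

-7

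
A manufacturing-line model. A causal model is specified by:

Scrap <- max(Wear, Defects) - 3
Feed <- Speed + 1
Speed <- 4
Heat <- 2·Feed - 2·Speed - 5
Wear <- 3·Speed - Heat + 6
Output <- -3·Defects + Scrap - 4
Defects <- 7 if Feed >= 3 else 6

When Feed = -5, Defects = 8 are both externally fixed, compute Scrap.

38

Setting Feed = -5, Defects = 8 by intervention discards those variables' equations.
Heat = 2·Feed - 2·Speed - 5  [with Feed=-5, Speed=4]  = -23
Wear = 3·Speed - Heat + 6  [with Speed=4, Heat=-23]  = 41
Scrap = max(Wear, Defects) - 3  [with Wear=41, Defects=8]  = 38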